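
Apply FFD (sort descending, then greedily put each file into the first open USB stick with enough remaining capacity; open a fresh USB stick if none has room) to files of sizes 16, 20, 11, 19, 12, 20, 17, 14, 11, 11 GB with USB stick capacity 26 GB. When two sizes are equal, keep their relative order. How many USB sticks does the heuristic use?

8

Sorted descending: 20, 20, 19, 17, 16, 14, 12, 11, 11, 11.
  20 → USB stick 1 (new)  [load 20/26]
  20 → USB stick 2 (new)  [load 20/26]
  19 → USB stick 3 (new)  [load 19/26]
  17 → USB stick 4 (new)  [load 17/26]
  16 → USB stick 5 (new)  [load 16/26]
  14 → USB stick 6 (new)  [load 14/26]
  12 → USB stick 6  [load 26/26]
  11 → USB stick 7 (new)  [load 11/26]
  11 → USB stick 7  [load 22/26]
  11 → USB stick 8 (new)  [load 11/26]
8 USB sticks opened.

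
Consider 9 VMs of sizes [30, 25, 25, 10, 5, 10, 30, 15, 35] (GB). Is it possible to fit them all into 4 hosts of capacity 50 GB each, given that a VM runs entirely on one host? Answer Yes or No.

Yes

A valid assignment using 4 hosts:
  host 1: 35 + 15 = 50
  host 2: 30 + 10 + 10 = 50
  host 3: 30 + 5 = 35
  host 4: 25 + 25 = 50
Every load is within 50 GB, so 4 hosts suffice.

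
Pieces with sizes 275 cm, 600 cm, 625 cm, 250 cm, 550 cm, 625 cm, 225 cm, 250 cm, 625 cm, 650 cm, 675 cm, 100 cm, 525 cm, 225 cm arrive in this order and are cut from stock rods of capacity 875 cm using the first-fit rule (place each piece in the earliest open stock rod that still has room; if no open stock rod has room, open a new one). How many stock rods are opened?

8

  275 → stock rod 1 (new)  [load 275/875]
  600 → stock rod 1  [load 875/875]
  625 → stock rod 2 (new)  [load 625/875]
  250 → stock rod 2  [load 875/875]
  550 → stock rod 3 (new)  [load 550/875]
  625 → stock rod 4 (new)  [load 625/875]
  225 → stock rod 3  [load 775/875]
  250 → stock rod 4  [load 875/875]
  625 → stock rod 5 (new)  [load 625/875]
  650 → stock rod 6 (new)  [load 650/875]
  675 → stock rod 7 (new)  [load 675/875]
  100 → stock rod 3  [load 875/875]
  525 → stock rod 8 (new)  [load 525/875]
  225 → stock rod 5  [load 850/875]
8 stock rods opened.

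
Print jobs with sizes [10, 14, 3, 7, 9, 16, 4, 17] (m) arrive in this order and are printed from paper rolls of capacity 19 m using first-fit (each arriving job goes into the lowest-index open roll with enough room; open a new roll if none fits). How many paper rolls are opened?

5

  10 → roll 1 (new)  [load 10/19]
  14 → roll 2 (new)  [load 14/19]
  3 → roll 1  [load 13/19]
  7 → roll 3 (new)  [load 7/19]
  9 → roll 3  [load 16/19]
  16 → roll 4 (new)  [load 16/19]
  4 → roll 1  [load 17/19]
  17 → roll 5 (new)  [load 17/19]
5 paper rolls opened.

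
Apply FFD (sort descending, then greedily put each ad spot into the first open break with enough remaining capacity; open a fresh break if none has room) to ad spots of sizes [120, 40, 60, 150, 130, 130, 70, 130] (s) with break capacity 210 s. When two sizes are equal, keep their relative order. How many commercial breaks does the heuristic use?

5

Sorted descending: 150, 130, 130, 130, 120, 70, 60, 40.
  150 → break 1 (new)  [load 150/210]
  130 → break 2 (new)  [load 130/210]
  130 → break 3 (new)  [load 130/210]
  130 → break 4 (new)  [load 130/210]
  120 → break 5 (new)  [load 120/210]
  70 → break 2  [load 200/210]
  60 → break 1  [load 210/210]
  40 → break 3  [load 170/210]
5 commercial breaks opened.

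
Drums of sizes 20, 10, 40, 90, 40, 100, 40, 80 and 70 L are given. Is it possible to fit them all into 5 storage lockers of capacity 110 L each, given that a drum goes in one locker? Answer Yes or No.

A valid assignment using 5 storage lockers:
  locker 1: 100 + 10 = 110
  locker 2: 90 + 20 = 110
  locker 3: 80 = 80
  locker 4: 70 + 40 = 110
  locker 5: 40 + 40 = 80
Every load is within 110 L, so 5 storage lockers suffice.

Yes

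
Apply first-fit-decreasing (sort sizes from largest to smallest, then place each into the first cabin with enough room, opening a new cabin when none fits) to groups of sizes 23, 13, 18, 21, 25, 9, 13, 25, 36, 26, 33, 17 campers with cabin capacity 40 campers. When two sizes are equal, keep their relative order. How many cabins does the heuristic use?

7

Sorted descending: 36, 33, 26, 25, 25, 23, 21, 18, 17, 13, 13, 9.
  36 → cabin 1 (new)  [load 36/40]
  33 → cabin 2 (new)  [load 33/40]
  26 → cabin 3 (new)  [load 26/40]
  25 → cabin 4 (new)  [load 25/40]
  25 → cabin 5 (new)  [load 25/40]
  23 → cabin 6 (new)  [load 23/40]
  21 → cabin 7 (new)  [load 21/40]
  18 → cabin 7  [load 39/40]
  17 → cabin 6  [load 40/40]
  13 → cabin 3  [load 39/40]
  13 → cabin 4  [load 38/40]
  9 → cabin 5  [load 34/40]
7 cabins opened.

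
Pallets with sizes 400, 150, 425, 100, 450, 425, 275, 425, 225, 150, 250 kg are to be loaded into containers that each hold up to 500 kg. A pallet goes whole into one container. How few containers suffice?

8

Total = 450 + 425 + 425 + 425 + 400 + 275 + 250 + 225 + 150 + 150 + 100 = 3275 kg.
Lower bound: ⌈3275/500⌉ = 7 containers.
A packing using 8 containers:
  container 1: 450 = 450
  container 2: 425 = 425
  container 3: 425 = 425
  container 4: 425 = 425
  container 5: 400 + 100 = 500
  container 6: 275 + 225 = 500
  container 7: 250 + 150 = 400
  container 8: 150 = 150
No arrangement into 7 containers stays within capacity, so 8 is optimal.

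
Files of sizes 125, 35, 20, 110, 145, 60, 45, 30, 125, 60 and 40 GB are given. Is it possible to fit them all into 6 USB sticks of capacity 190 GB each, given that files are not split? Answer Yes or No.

A valid assignment using 5 USB sticks:
  USB stick 1: 145 + 45 = 190
  USB stick 2: 125 + 60 = 185
  USB stick 3: 125 + 60 = 185
  USB stick 4: 110 + 40 + 35 = 185
  USB stick 5: 30 + 20 = 50
That uses only 5 ≤ 6, so 6 USB sticks are enough.

Yes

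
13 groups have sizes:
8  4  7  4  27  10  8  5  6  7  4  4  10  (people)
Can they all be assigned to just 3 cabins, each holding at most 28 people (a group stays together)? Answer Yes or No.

Total = 104 people; ⌈104/28⌉ = 4.
At least 4 cabins are required, but only 3 are allowed.

No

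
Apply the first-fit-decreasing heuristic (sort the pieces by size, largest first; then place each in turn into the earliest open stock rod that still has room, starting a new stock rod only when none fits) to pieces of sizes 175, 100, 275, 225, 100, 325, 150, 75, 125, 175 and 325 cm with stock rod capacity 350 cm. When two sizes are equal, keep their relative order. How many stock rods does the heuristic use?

6

Sorted descending: 325, 325, 275, 225, 175, 175, 150, 125, 100, 100, 75.
  325 → stock rod 1 (new)  [load 325/350]
  325 → stock rod 2 (new)  [load 325/350]
  275 → stock rod 3 (new)  [load 275/350]
  225 → stock rod 4 (new)  [load 225/350]
  175 → stock rod 5 (new)  [load 175/350]
  175 → stock rod 5  [load 350/350]
  150 → stock rod 6 (new)  [load 150/350]
  125 → stock rod 4  [load 350/350]
  100 → stock rod 6  [load 250/350]
  100 → stock rod 6  [load 350/350]
  75 → stock rod 3  [load 350/350]
6 stock rods opened.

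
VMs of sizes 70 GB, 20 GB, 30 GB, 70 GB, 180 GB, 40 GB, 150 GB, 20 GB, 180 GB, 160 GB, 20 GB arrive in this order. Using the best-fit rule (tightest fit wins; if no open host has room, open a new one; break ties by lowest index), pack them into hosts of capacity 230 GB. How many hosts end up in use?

5

  70 → host 1 (new)  [load 70/230]
  20 → host 1  [load 90/230]
  30 → host 1  [load 120/230]
  70 → host 1  [load 190/230]
  180 → host 2 (new)  [load 180/230]
  40 → host 1  [load 230/230]
  150 → host 3 (new)  [load 150/230]
  20 → host 2  [load 200/230]
  180 → host 4 (new)  [load 180/230]
  160 → host 5 (new)  [load 160/230]
  20 → host 2  [load 220/230]
5 hosts opened.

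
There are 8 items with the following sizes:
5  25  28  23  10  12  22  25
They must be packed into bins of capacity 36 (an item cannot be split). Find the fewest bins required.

5

Total = 28 + 25 + 25 + 23 + 22 + 12 + 10 + 5 = 150.
Lower bound: ⌈150/36⌉ = 5 bins.
A packing using 5 bins:
  bin 1: 28 + 5 = 33
  bin 2: 25 + 10 = 35
  bin 3: 25 = 25
  bin 4: 23 + 12 = 35
  bin 5: 22 = 22
This matches the lower bound, so 5 is optimal.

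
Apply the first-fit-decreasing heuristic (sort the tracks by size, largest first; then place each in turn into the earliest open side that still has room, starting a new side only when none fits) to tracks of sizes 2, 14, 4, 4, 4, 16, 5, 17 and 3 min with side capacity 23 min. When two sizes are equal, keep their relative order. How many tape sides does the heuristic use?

Sorted descending: 17, 16, 14, 5, 4, 4, 4, 3, 2.
  17 → side 1 (new)  [load 17/23]
  16 → side 2 (new)  [load 16/23]
  14 → side 3 (new)  [load 14/23]
  5 → side 1  [load 22/23]
  4 → side 2  [load 20/23]
  4 → side 3  [load 18/23]
  4 → side 3  [load 22/23]
  3 → side 2  [load 23/23]
  2 → side 4 (new)  [load 2/23]
4 tape sides opened.

4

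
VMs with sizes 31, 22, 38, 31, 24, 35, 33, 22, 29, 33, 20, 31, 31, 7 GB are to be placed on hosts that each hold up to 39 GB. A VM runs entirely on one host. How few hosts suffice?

Total = 38 + 35 + 33 + 33 + 31 + 31 + 31 + 31 + 29 + 24 + 22 + 22 + 20 + 7 = 387 GB.
Lower bound: ⌈387/39⌉ = 10 hosts.
Also, 13 VMs each exceed 39/2 GB, and no two of those can share a host, so at least 13 hosts are needed.
A packing using 13 hosts:
  host 1: 38 = 38
  host 2: 35 = 35
  host 3: 33 = 33
  host 4: 33 = 33
  host 5: 31 + 7 = 38
  host 6: 31 = 31
  host 7: 31 = 31
  host 8: 31 = 31
  host 9: 29 = 29
  host 10: 24 = 24
  host 11: 22 = 22
  host 12: 22 = 22
  host 13: 20 = 20
This matches the lower bound, so 13 is optimal.

13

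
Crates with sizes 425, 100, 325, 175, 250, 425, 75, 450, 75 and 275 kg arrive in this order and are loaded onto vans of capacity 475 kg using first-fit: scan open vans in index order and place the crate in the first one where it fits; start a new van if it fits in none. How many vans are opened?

6

  425 → van 1 (new)  [load 425/475]
  100 → van 2 (new)  [load 100/475]
  325 → van 2  [load 425/475]
  175 → van 3 (new)  [load 175/475]
  250 → van 3  [load 425/475]
  425 → van 4 (new)  [load 425/475]
  75 → van 5 (new)  [load 75/475]
  450 → van 6 (new)  [load 450/475]
  75 → van 5  [load 150/475]
  275 → van 5  [load 425/475]
6 vans opened.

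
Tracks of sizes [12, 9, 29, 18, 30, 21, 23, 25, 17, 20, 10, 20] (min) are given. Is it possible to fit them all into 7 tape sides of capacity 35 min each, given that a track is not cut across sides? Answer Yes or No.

No

Total = 234 min; ⌈234/35⌉ = 7.
8 tracks each exceed half the capacity and cannot share a side, forcing at least 8 tape sides.
At least 8 tape sides are required, but only 7 are allowed.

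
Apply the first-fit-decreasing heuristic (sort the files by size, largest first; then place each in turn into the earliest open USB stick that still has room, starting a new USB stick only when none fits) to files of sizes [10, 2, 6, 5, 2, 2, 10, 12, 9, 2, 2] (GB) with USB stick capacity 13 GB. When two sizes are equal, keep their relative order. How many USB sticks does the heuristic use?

5

Sorted descending: 12, 10, 10, 9, 6, 5, 2, 2, 2, 2, 2.
  12 → USB stick 1 (new)  [load 12/13]
  10 → USB stick 2 (new)  [load 10/13]
  10 → USB stick 3 (new)  [load 10/13]
  9 → USB stick 4 (new)  [load 9/13]
  6 → USB stick 5 (new)  [load 6/13]
  5 → USB stick 5  [load 11/13]
  2 → USB stick 2  [load 12/13]
  2 → USB stick 3  [load 12/13]
  2 → USB stick 4  [load 11/13]
  2 → USB stick 4  [load 13/13]
  2 → USB stick 5  [load 13/13]
5 USB sticks opened.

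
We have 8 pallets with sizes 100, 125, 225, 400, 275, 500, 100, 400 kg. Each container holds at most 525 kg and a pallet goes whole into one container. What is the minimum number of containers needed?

Total = 500 + 400 + 400 + 275 + 225 + 125 + 100 + 100 = 2125 kg.
Lower bound: ⌈2125/525⌉ = 5 containers.
A packing using 5 containers:
  container 1: 500 = 500
  container 2: 400 + 125 = 525
  container 3: 400 + 100 = 500
  container 4: 275 + 225 = 500
  container 5: 100 = 100
This matches the lower bound, so 5 is optimal.

5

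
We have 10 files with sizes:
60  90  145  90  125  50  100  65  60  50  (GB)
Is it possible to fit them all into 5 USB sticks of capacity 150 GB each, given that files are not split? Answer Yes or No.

Total = 835 GB; ⌈835/150⌉ = 6.
At least 6 USB sticks are required, but only 5 are allowed.

No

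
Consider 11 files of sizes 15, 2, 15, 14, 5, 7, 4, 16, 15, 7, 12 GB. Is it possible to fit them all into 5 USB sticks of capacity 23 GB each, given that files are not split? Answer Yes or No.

Total = 112 GB; ⌈112/23⌉ = 5.
6 files each exceed half the capacity and cannot share a USB stick, forcing at least 6 USB sticks.
At least 6 USB sticks are required, but only 5 are allowed.

No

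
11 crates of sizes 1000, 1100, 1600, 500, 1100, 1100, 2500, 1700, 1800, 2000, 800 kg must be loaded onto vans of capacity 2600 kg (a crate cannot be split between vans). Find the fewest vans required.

Total = 2500 + 2000 + 1800 + 1700 + 1600 + 1100 + 1100 + 1100 + 1000 + 800 + 500 = 15200 kg.
Lower bound: ⌈15200/2600⌉ = 6 vans.
A packing using 7 vans:
  van 1: 2500 = 2500
  van 2: 2000 + 500 = 2500
  van 3: 1800 + 800 = 2600
  van 4: 1700 = 1700
  van 5: 1600 + 1000 = 2600
  van 6: 1100 + 1100 = 2200
  van 7: 1100 = 1100
No arrangement into 6 vans stays within capacity, so 7 is optimal.

7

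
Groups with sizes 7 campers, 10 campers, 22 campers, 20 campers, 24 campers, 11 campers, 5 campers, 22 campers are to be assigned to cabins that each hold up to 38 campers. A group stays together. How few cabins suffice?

4

Total = 24 + 22 + 22 + 20 + 11 + 10 + 7 + 5 = 121 campers.
Lower bound: ⌈121/38⌉ = 4 cabins.
A packing using 4 cabins:
  cabin 1: 24 + 11 = 35
  cabin 2: 22 + 10 + 5 = 37
  cabin 3: 22 + 7 = 29
  cabin 4: 20 = 20
This matches the lower bound, so 4 is optimal.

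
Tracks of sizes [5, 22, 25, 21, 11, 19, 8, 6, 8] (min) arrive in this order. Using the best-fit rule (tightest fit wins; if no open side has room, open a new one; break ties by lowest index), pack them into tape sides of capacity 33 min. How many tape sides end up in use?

  5 → side 1 (new)  [load 5/33]
  22 → side 1  [load 27/33]
  25 → side 2 (new)  [load 25/33]
  21 → side 3 (new)  [load 21/33]
  11 → side 3  [load 32/33]
  19 → side 4 (new)  [load 19/33]
  8 → side 2  [load 33/33]
  6 → side 1  [load 33/33]
  8 → side 4  [load 27/33]
4 tape sides opened.

4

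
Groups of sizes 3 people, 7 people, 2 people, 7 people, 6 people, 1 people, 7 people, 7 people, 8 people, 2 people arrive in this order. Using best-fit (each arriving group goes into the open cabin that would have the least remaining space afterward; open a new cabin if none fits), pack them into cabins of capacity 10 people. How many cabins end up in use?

  3 → cabin 1 (new)  [load 3/10]
  7 → cabin 1  [load 10/10]
  2 → cabin 2 (new)  [load 2/10]
  7 → cabin 2  [load 9/10]
  6 → cabin 3 (new)  [load 6/10]
  1 → cabin 2  [load 10/10]
  7 → cabin 4 (new)  [load 7/10]
  7 → cabin 5 (new)  [load 7/10]
  8 → cabin 6 (new)  [load 8/10]
  2 → cabin 6  [load 10/10]
6 cabins opened.

6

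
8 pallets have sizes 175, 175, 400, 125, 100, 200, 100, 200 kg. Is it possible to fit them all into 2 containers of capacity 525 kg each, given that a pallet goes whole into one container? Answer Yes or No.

Total = 1475 kg; ⌈1475/525⌉ = 3.
At least 3 containers are required, but only 2 are allowed.

No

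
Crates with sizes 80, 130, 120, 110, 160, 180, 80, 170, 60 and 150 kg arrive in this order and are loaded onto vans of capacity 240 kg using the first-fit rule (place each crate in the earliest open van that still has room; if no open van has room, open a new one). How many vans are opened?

6

  80 → van 1 (new)  [load 80/240]
  130 → van 1  [load 210/240]
  120 → van 2 (new)  [load 120/240]
  110 → van 2  [load 230/240]
  160 → van 3 (new)  [load 160/240]
  180 → van 4 (new)  [load 180/240]
  80 → van 3  [load 240/240]
  170 → van 5 (new)  [load 170/240]
  60 → van 4  [load 240/240]
  150 → van 6 (new)  [load 150/240]
6 vans opened.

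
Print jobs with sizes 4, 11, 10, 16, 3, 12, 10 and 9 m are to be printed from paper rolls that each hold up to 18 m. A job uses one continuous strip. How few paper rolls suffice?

6

Total = 16 + 12 + 11 + 10 + 10 + 9 + 4 + 3 = 75 m.
Lower bound: ⌈75/18⌉ = 5 paper rolls.
A packing using 6 paper rolls:
  roll 1: 16 = 16
  roll 2: 12 + 4 = 16
  roll 3: 11 + 3 = 14
  roll 4: 10 = 10
  roll 5: 10 = 10
  roll 6: 9 = 9
No arrangement into 5 paper rolls stays within capacity, so 6 is optimal.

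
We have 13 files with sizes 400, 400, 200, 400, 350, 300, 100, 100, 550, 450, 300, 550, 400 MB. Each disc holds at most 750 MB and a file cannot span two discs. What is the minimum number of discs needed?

Total = 550 + 550 + 450 + 400 + 400 + 400 + 400 + 350 + 300 + 300 + 200 + 100 + 100 = 4500 MB.
Lower bound: ⌈4500/750⌉ = 6 discs.
Also, 7 files each exceed 375 MB, and no two of those can share a disc, so at least 7 discs are needed.
A packing using 7 discs:
  disc 1: 550 + 200 = 750
  disc 2: 550 + 100 + 100 = 750
  disc 3: 450 + 300 = 750
  disc 4: 400 + 350 = 750
  disc 5: 400 + 300 = 700
  disc 6: 400 = 400
  disc 7: 400 = 400
This matches the lower bound, so 7 is optimal.

7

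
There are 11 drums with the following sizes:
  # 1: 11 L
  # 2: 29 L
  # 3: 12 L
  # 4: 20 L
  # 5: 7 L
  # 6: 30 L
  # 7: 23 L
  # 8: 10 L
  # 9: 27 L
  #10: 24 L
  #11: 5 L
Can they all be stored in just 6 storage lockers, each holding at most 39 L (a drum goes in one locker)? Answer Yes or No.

A valid assignment using 6 storage lockers:
  locker 1: 30 + 7 = 37
  locker 2: 29 + 10 = 39
  locker 3: 27 + 12 = 39
  locker 4: 24 + 11 = 35
  locker 5: 23 + 5 = 28
  locker 6: 20 = 20
Every load is within 39 L, so 6 storage lockers suffice.

Yes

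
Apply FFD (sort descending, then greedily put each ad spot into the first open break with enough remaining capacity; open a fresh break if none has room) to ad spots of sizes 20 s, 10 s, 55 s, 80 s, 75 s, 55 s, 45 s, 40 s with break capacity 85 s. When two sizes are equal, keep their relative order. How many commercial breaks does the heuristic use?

5

Sorted descending: 80, 75, 55, 55, 45, 40, 20, 10.
  80 → break 1 (new)  [load 80/85]
  75 → break 2 (new)  [load 75/85]
  55 → break 3 (new)  [load 55/85]
  55 → break 4 (new)  [load 55/85]
  45 → break 5 (new)  [load 45/85]
  40 → break 5  [load 85/85]
  20 → break 3  [load 75/85]
  10 → break 2  [load 85/85]
5 commercial breaks opened.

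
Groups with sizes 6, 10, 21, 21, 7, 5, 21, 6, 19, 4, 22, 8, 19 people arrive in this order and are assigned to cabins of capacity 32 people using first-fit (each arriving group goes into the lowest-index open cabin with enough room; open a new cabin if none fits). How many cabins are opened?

  6 → cabin 1 (new)  [load 6/32]
  10 → cabin 1  [load 16/32]
  21 → cabin 2 (new)  [load 21/32]
  21 → cabin 3 (new)  [load 21/32]
  7 → cabin 1  [load 23/32]
  5 → cabin 1  [load 28/32]
  21 → cabin 4 (new)  [load 21/32]
  6 → cabin 2  [load 27/32]
  19 → cabin 5 (new)  [load 19/32]
  4 → cabin 1  [load 32/32]
  22 → cabin 6 (new)  [load 22/32]
  8 → cabin 3  [load 29/32]
  19 → cabin 7 (new)  [load 19/32]
7 cabins opened.

7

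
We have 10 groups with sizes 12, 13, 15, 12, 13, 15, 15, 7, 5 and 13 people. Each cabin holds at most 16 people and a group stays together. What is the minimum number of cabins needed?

Total = 15 + 15 + 15 + 13 + 13 + 13 + 12 + 12 + 7 + 5 = 120 people.
Lower bound: ⌈120/16⌉ = 8 cabins.
A packing using 9 cabins:
  cabin 1: 15 = 15
  cabin 2: 15 = 15
  cabin 3: 15 = 15
  cabin 4: 13 = 13
  cabin 5: 13 = 13
  cabin 6: 13 = 13
  cabin 7: 12 = 12
  cabin 8: 12 = 12
  cabin 9: 7 + 5 = 12
No arrangement into 8 cabins stays within capacity, so 9 is optimal.

9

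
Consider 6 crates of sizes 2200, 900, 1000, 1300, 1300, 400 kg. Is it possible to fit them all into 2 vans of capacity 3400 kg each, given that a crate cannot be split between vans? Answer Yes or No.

No

Total = 7100 kg; ⌈7100/3400⌉ = 3.
At least 3 vans are required, but only 2 are allowed.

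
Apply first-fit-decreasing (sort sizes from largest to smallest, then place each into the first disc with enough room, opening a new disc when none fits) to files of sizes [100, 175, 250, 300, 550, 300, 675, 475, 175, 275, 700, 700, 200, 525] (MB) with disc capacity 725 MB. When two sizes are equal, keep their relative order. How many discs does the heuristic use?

8

Sorted descending: 700, 700, 675, 550, 525, 475, 300, 300, 275, 250, 200, 175, 175, 100.
  700 → disc 1 (new)  [load 700/725]
  700 → disc 2 (new)  [load 700/725]
  675 → disc 3 (new)  [load 675/725]
  550 → disc 4 (new)  [load 550/725]
  525 → disc 5 (new)  [load 525/725]
  475 → disc 6 (new)  [load 475/725]
  300 → disc 7 (new)  [load 300/725]
  300 → disc 7  [load 600/725]
  275 → disc 8 (new)  [load 275/725]
  250 → disc 6  [load 725/725]
  200 → disc 5  [load 725/725]
  175 → disc 4  [load 725/725]
  175 → disc 8  [load 450/725]
  100 → disc 7  [load 700/725]
8 discs opened.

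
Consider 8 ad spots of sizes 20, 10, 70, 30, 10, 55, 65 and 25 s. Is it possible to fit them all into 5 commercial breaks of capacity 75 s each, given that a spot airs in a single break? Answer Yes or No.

A valid assignment using 4 commercial breaks:
  break 1: 70 = 70
  break 2: 65 + 10 = 75
  break 3: 55 + 20 = 75
  break 4: 30 + 25 + 10 = 65
That uses only 4 ≤ 5, so 5 commercial breaks are enough.

Yes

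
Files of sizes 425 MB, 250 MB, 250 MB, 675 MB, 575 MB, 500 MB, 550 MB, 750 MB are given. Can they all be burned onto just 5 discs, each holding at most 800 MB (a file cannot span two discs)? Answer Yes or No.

No

Total = 3975 MB; ⌈3975/800⌉ = 5.
6 files each exceed half the capacity and cannot share a disc, forcing at least 6 discs.
At least 6 discs are required, but only 5 are allowed.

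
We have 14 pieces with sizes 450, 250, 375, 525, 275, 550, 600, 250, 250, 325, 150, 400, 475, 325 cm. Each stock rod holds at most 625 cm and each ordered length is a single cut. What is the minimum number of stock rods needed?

Total = 600 + 550 + 525 + 475 + 450 + 400 + 375 + 325 + 325 + 275 + 250 + 250 + 250 + 150 = 5200 cm.
Lower bound: ⌈5200/625⌉ = 9 stock rods.
A packing using 10 stock rods:
  stock rod 1: 600 = 600
  stock rod 2: 550 = 550
  stock rod 3: 525 = 525
  stock rod 4: 475 + 150 = 625
  stock rod 5: 450 = 450
  stock rod 6: 400 = 400
  stock rod 7: 375 + 250 = 625
  stock rod 8: 325 + 275 = 600
  stock rod 9: 325 + 250 = 575
  stock rod 10: 250 = 250
No arrangement into 9 stock rods stays within capacity, so 10 is optimal.

10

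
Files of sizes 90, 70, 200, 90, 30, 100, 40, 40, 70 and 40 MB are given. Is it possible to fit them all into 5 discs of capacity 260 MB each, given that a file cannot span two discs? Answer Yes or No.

A valid assignment using 4 discs:
  disc 1: 200 + 40 = 240
  disc 2: 100 + 90 + 70 = 260
  disc 3: 90 + 70 + 40 + 40 = 240
  disc 4: 30 = 30
That uses only 4 ≤ 5, so 5 discs are enough.

Yes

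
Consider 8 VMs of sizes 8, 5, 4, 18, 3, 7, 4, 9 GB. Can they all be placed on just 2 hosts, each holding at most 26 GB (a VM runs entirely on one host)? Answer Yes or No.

No

Total = 58 GB; ⌈58/26⌉ = 3.
At least 3 hosts are required, but only 2 are allowed.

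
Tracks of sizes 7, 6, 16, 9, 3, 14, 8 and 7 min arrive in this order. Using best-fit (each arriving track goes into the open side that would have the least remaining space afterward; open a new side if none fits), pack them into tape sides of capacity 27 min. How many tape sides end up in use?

3

  7 → side 1 (new)  [load 7/27]
  6 → side 1  [load 13/27]
  16 → side 2 (new)  [load 16/27]
  9 → side 2  [load 25/27]
  3 → side 1  [load 16/27]
  14 → side 3 (new)  [load 14/27]
  8 → side 1  [load 24/27]
  7 → side 3  [load 21/27]
3 tape sides opened.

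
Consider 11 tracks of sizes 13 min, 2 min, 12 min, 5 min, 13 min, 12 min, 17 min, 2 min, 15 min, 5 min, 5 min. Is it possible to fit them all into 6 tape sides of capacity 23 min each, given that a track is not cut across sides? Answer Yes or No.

Yes

A valid assignment using 6 tape sides:
  side 1: 17 + 5 = 22
  side 2: 15 + 5 + 2 = 22
  side 3: 13 + 5 + 2 = 20
  side 4: 13 = 13
  side 5: 12 = 12
  side 6: 12 = 12
Every load is within 23 min, so 6 tape sides suffice.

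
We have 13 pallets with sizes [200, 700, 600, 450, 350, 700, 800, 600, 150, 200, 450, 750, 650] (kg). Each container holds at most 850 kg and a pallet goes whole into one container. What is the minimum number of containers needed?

Total = 800 + 750 + 700 + 700 + 650 + 600 + 600 + 450 + 450 + 350 + 200 + 200 + 150 = 6600 kg.
Lower bound: ⌈6600/850⌉ = 8 containers.
Also, 9 pallets each exceed 425 kg, and no two of those can share a container, so at least 9 containers are needed.
A packing using 9 containers:
  container 1: 800 = 800
  container 2: 750 = 750
  container 3: 700 + 150 = 850
  container 4: 700 = 700
  container 5: 650 + 200 = 850
  container 6: 600 + 200 = 800
  container 7: 600 = 600
  container 8: 450 + 350 = 800
  container 9: 450 = 450
This matches the lower bound, so 9 is optimal.

9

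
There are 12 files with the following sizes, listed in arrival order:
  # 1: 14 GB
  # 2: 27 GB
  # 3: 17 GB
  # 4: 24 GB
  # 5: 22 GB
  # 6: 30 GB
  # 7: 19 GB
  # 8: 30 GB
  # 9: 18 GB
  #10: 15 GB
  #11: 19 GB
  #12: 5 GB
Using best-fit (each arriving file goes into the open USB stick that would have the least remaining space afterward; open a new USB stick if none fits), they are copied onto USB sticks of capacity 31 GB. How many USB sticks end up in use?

10

  14 → USB stick 1 (new)  [load 14/31]
  27 → USB stick 2 (new)  [load 27/31]
  17 → USB stick 1  [load 31/31]
  24 → USB stick 3 (new)  [load 24/31]
  22 → USB stick 4 (new)  [load 22/31]
  30 → USB stick 5 (new)  [load 30/31]
  19 → USB stick 6 (new)  [load 19/31]
  30 → USB stick 7 (new)  [load 30/31]
  18 → USB stick 8 (new)  [load 18/31]
  15 → USB stick 9 (new)  [load 15/31]
  19 → USB stick 10 (new)  [load 19/31]
  5 → USB stick 3  [load 29/31]
10 USB sticks opened.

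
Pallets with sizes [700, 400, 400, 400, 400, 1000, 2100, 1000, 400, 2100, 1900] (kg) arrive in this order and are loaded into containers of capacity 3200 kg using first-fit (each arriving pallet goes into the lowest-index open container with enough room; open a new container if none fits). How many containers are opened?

4

  700 → container 1 (new)  [load 700/3200]
  400 → container 1  [load 1100/3200]
  400 → container 1  [load 1500/3200]
  400 → container 1  [load 1900/3200]
  400 → container 1  [load 2300/3200]
  1000 → container 2 (new)  [load 1000/3200]
  2100 → container 2  [load 3100/3200]
  1000 → container 3 (new)  [load 1000/3200]
  400 → container 1  [load 2700/3200]
  2100 → container 3  [load 3100/3200]
  1900 → container 4 (new)  [load 1900/3200]
4 containers opened.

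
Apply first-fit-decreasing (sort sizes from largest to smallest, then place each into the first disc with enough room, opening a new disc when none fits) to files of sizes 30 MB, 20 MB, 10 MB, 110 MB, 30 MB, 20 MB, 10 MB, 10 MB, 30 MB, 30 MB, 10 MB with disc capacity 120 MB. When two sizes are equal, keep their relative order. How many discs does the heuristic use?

Sorted descending: 110, 30, 30, 30, 30, 20, 20, 10, 10, 10, 10.
  110 → disc 1 (new)  [load 110/120]
  30 → disc 2 (new)  [load 30/120]
  30 → disc 2  [load 60/120]
  30 → disc 2  [load 90/120]
  30 → disc 2  [load 120/120]
  20 → disc 3 (new)  [load 20/120]
  20 → disc 3  [load 40/120]
  10 → disc 1  [load 120/120]
  10 → disc 3  [load 50/120]
  10 → disc 3  [load 60/120]
  10 → disc 3  [load 70/120]
3 discs opened.

3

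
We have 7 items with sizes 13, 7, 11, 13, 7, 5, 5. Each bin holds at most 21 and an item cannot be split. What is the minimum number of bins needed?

Total = 13 + 13 + 11 + 7 + 7 + 5 + 5 = 61.
Lower bound: ⌈61/21⌉ = 3 bins.
A packing using 3 bins:
  bin 1: 13 + 7 = 20
  bin 2: 13 + 7 = 20
  bin 3: 11 + 5 + 5 = 21
This matches the lower bound, so 3 is optimal.

3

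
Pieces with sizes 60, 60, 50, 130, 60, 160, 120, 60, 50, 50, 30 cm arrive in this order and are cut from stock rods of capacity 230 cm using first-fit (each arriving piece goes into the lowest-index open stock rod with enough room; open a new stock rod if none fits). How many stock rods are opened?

  60 → stock rod 1 (new)  [load 60/230]
  60 → stock rod 1  [load 120/230]
  50 → stock rod 1  [load 170/230]
  130 → stock rod 2 (new)  [load 130/230]
  60 → stock rod 1  [load 230/230]
  160 → stock rod 3 (new)  [load 160/230]
  120 → stock rod 4 (new)  [load 120/230]
  60 → stock rod 2  [load 190/230]
  50 → stock rod 3  [load 210/230]
  50 → stock rod 4  [load 170/230]
  30 → stock rod 2  [load 220/230]
4 stock rods opened.

4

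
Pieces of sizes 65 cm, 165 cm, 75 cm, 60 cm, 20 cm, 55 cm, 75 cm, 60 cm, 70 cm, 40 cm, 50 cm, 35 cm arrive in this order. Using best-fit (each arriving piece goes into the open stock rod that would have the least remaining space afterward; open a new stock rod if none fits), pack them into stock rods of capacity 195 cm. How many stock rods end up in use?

  65 → stock rod 1 (new)  [load 65/195]
  165 → stock rod 2 (new)  [load 165/195]
  75 → stock rod 1  [load 140/195]
  60 → stock rod 3 (new)  [load 60/195]
  20 → stock rod 2  [load 185/195]
  55 → stock rod 1  [load 195/195]
  75 → stock rod 3  [load 135/195]
  60 → stock rod 3  [load 195/195]
  70 → stock rod 4 (new)  [load 70/195]
  40 → stock rod 4  [load 110/195]
  50 → stock rod 4  [load 160/195]
  35 → stock rod 4  [load 195/195]
4 stock rods opened.

4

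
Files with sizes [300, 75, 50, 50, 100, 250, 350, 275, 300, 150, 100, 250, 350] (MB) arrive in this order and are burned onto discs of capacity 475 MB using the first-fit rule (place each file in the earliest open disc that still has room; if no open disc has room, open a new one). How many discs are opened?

7

  300 → disc 1 (new)  [load 300/475]
  75 → disc 1  [load 375/475]
  50 → disc 1  [load 425/475]
  50 → disc 1  [load 475/475]
  100 → disc 2 (new)  [load 100/475]
  250 → disc 2  [load 350/475]
  350 → disc 3 (new)  [load 350/475]
  275 → disc 4 (new)  [load 275/475]
  300 → disc 5 (new)  [load 300/475]
  150 → disc 4  [load 425/475]
  100 → disc 2  [load 450/475]
  250 → disc 6 (new)  [load 250/475]
  350 → disc 7 (new)  [load 350/475]
7 discs opened.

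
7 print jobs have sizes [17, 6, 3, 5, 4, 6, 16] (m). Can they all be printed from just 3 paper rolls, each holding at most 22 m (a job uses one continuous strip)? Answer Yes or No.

Yes

A valid assignment using 3 paper rolls:
  roll 1: 17 + 5 = 22
  roll 2: 16 + 6 = 22
  roll 3: 6 + 4 + 3 = 13
Every load is within 22 m, so 3 paper rolls suffice.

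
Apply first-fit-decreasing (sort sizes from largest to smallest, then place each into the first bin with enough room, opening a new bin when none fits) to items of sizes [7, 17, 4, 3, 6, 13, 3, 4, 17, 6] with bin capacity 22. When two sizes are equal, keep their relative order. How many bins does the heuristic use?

4

Sorted descending: 17, 17, 13, 7, 6, 6, 4, 4, 3, 3.
  17 → bin 1 (new)  [load 17/22]
  17 → bin 2 (new)  [load 17/22]
  13 → bin 3 (new)  [load 13/22]
  7 → bin 3  [load 20/22]
  6 → bin 4 (new)  [load 6/22]
  6 → bin 4  [load 12/22]
  4 → bin 1  [load 21/22]
  4 → bin 2  [load 21/22]
  3 → bin 4  [load 15/22]
  3 → bin 4  [load 18/22]
4 bins opened.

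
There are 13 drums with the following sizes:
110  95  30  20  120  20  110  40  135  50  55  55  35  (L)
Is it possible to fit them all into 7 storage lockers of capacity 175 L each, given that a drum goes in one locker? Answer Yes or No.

A valid assignment using 6 storage lockers:
  locker 1: 135 + 40 = 175
  locker 2: 120 + 55 = 175
  locker 3: 110 + 55 = 165
  locker 4: 110 + 50 = 160
  locker 5: 95 + 35 + 30 = 160
  locker 6: 20 + 20 = 40
That uses only 6 ≤ 7, so 7 storage lockers are enough.

Yes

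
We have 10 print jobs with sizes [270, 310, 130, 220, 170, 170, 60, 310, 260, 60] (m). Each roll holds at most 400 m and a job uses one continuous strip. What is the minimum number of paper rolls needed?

6

Total = 310 + 310 + 270 + 260 + 220 + 170 + 170 + 130 + 60 + 60 = 1960 m.
Lower bound: ⌈1960/400⌉ = 5 paper rolls.
A packing using 6 paper rolls:
  roll 1: 310 + 60 = 370
  roll 2: 310 + 60 = 370
  roll 3: 270 + 130 = 400
  roll 4: 260 = 260
  roll 5: 220 + 170 = 390
  roll 6: 170 = 170
No arrangement into 5 paper rolls stays within capacity, so 6 is optimal.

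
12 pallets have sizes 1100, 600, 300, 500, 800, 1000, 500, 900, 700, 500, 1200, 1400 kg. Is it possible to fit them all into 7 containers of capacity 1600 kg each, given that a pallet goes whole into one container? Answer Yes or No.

A valid assignment using 7 containers:
  container 1: 1400 = 1400
  container 2: 1200 + 300 = 1500
  container 3: 1100 + 500 = 1600
  container 4: 1000 + 600 = 1600
  container 5: 900 + 700 = 1600
  container 6: 800 + 500 = 1300
  container 7: 500 = 500
Every load is within 1600 kg, so 7 containers suffice.

Yes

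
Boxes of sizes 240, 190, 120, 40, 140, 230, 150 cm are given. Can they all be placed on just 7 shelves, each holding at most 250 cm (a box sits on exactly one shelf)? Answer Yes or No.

A valid assignment using 6 shelves:
  shelf 1: 240 = 240
  shelf 2: 230 = 230
  shelf 3: 190 + 40 = 230
  shelf 4: 150 = 150
  shelf 5: 140 = 140
  shelf 6: 120 = 120
That uses only 6 ≤ 7, so 7 shelves are enough.

Yes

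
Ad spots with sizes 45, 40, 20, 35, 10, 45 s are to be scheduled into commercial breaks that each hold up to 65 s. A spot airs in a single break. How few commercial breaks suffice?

Total = 45 + 45 + 40 + 35 + 20 + 10 = 195 s.
Lower bound: ⌈195/65⌉ = 3 commercial breaks.
Also, 4 ad spots each exceed 65/2 s, and no two of those can share a break, so at least 4 commercial breaks are needed.
A packing using 4 commercial breaks:
  break 1: 45 + 20 = 65
  break 2: 45 + 10 = 55
  break 3: 40 = 40
  break 4: 35 = 35
This matches the lower bound, so 4 is optimal.

4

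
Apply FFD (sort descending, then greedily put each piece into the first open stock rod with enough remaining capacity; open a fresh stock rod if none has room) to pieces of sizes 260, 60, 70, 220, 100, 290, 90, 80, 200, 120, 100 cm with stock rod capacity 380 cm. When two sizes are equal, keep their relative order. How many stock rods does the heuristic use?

5

Sorted descending: 290, 260, 220, 200, 120, 100, 100, 90, 80, 70, 60.
  290 → stock rod 1 (new)  [load 290/380]
  260 → stock rod 2 (new)  [load 260/380]
  220 → stock rod 3 (new)  [load 220/380]
  200 → stock rod 4 (new)  [load 200/380]
  120 → stock rod 2  [load 380/380]
  100 → stock rod 3  [load 320/380]
  100 → stock rod 4  [load 300/380]
  90 → stock rod 1  [load 380/380]
  80 → stock rod 4  [load 380/380]
  70 → stock rod 5 (new)  [load 70/380]
  60 → stock rod 3  [load 380/380]
5 stock rods opened.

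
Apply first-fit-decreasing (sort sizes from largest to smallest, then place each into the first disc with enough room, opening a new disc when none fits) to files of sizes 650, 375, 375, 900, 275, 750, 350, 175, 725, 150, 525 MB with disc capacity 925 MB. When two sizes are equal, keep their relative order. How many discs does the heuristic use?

6

Sorted descending: 900, 750, 725, 650, 525, 375, 375, 350, 275, 175, 150.
  900 → disc 1 (new)  [load 900/925]
  750 → disc 2 (new)  [load 750/925]
  725 → disc 3 (new)  [load 725/925]
  650 → disc 4 (new)  [load 650/925]
  525 → disc 5 (new)  [load 525/925]
  375 → disc 5  [load 900/925]
  375 → disc 6 (new)  [load 375/925]
  350 → disc 6  [load 725/925]
  275 → disc 4  [load 925/925]
  175 → disc 2  [load 925/925]
  150 → disc 3  [load 875/925]
6 discs opened.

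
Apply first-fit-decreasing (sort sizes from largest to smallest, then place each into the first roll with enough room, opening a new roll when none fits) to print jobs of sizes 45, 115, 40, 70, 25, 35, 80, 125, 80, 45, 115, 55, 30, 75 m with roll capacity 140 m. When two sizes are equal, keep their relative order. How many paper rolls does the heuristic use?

Sorted descending: 125, 115, 115, 80, 80, 75, 70, 55, 45, 45, 40, 35, 30, 25.
  125 → roll 1 (new)  [load 125/140]
  115 → roll 2 (new)  [load 115/140]
  115 → roll 3 (new)  [load 115/140]
  80 → roll 4 (new)  [load 80/140]
  80 → roll 5 (new)  [load 80/140]
  75 → roll 6 (new)  [load 75/140]
  70 → roll 7 (new)  [load 70/140]
  55 → roll 4  [load 135/140]
  45 → roll 5  [load 125/140]
  45 → roll 6  [load 120/140]
  40 → roll 7  [load 110/140]
  35 → roll 8 (new)  [load 35/140]
  30 → roll 7  [load 140/140]
  25 → roll 2  [load 140/140]
8 paper rolls opened.

8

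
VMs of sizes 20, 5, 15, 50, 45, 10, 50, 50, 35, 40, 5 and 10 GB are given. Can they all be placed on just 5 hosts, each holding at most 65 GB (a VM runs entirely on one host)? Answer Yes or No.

Total = 335 GB; ⌈335/65⌉ = 6.
At least 6 hosts are required, but only 5 are allowed.

No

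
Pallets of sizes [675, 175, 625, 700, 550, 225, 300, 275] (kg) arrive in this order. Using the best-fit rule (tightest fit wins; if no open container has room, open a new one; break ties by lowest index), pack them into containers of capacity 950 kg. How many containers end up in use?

  675 → container 1 (new)  [load 675/950]
  175 → container 1  [load 850/950]
  625 → container 2 (new)  [load 625/950]
  700 → container 3 (new)  [load 700/950]
  550 → container 4 (new)  [load 550/950]
  225 → container 3  [load 925/950]
  300 → container 2  [load 925/950]
  275 → container 4  [load 825/950]
4 containers opened.

4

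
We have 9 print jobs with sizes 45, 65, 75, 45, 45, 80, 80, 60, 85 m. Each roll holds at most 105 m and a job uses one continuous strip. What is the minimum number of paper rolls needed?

Total = 85 + 80 + 80 + 75 + 65 + 60 + 45 + 45 + 45 = 580 m.
Lower bound: ⌈580/105⌉ = 6 paper rolls.
A packing using 7 paper rolls:
  roll 1: 85 = 85
  roll 2: 80 = 80
  roll 3: 80 = 80
  roll 4: 75 = 75
  roll 5: 65 = 65
  roll 6: 60 + 45 = 105
  roll 7: 45 + 45 = 90
No arrangement into 6 paper rolls stays within capacity, so 7 is optimal.

7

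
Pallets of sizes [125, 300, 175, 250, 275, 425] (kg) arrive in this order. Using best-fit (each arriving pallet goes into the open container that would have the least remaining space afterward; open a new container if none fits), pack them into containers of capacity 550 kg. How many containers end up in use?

4

  125 → container 1 (new)  [load 125/550]
  300 → container 1  [load 425/550]
  175 → container 2 (new)  [load 175/550]
  250 → container 2  [load 425/550]
  275 → container 3 (new)  [load 275/550]
  425 → container 4 (new)  [load 425/550]
4 containers opened.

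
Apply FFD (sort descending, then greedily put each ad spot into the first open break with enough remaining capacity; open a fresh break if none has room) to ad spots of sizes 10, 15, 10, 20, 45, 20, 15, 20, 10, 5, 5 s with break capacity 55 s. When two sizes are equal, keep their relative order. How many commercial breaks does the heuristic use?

4

Sorted descending: 45, 20, 20, 20, 15, 15, 10, 10, 10, 5, 5.
  45 → break 1 (new)  [load 45/55]
  20 → break 2 (new)  [load 20/55]
  20 → break 2  [load 40/55]
  20 → break 3 (new)  [load 20/55]
  15 → break 2  [load 55/55]
  15 → break 3  [load 35/55]
  10 → break 1  [load 55/55]
  10 → break 3  [load 45/55]
  10 → break 3  [load 55/55]
  5 → break 4 (new)  [load 5/55]
  5 → break 4  [load 10/55]
4 commercial breaks opened.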